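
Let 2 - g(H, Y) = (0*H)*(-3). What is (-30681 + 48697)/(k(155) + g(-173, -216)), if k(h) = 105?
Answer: 18016/107 ≈ 168.37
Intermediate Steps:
g(H, Y) = 2 (g(H, Y) = 2 - 0*H*(-3) = 2 - 0*(-3) = 2 - 1*0 = 2 + 0 = 2)
(-30681 + 48697)/(k(155) + g(-173, -216)) = (-30681 + 48697)/(105 + 2) = 18016/107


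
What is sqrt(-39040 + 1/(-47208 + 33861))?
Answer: I*sqrt(772742184523)/4449 ≈ 197.59*I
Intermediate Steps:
sqrt(-39040 + 1/(-47208 + 33861)) = sqrt(-39040 + 1/(-13347)) = sqrt(-39040 - 1/13347) = sqrt(-521066881/13347) = I*sqrt(772742184523)/4449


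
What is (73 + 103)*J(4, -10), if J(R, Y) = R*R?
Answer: 2816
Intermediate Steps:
J(R, Y) = R**2
(73 + 103)*J(4, -10) = (73 + 103)*4**2 = 176*16 = 2816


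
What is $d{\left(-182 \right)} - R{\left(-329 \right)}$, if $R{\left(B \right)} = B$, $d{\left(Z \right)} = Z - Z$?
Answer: $329$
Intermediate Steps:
$d{\left(Z \right)} = 0$
$d{\left(-182 \right)} - R{\left(-329 \right)} = 0 - -329 = 0 + 329 = 329$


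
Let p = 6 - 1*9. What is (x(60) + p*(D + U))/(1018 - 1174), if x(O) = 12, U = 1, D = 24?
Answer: 21/52 ≈ 0.40385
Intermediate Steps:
p = -3 (p = 6 - 9 = -3)
(x(60) + p*(D + U))/(1018 - 1174) = (12 - 3*(24 + 1))/(1018 - 1174) = (12 - 3*25)/(-156) = (12 - 75)*(-1/156) = -63*(-1/156) = 21/52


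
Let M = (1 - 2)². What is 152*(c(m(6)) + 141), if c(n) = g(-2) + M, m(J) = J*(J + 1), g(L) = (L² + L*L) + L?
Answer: 22496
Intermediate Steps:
g(L) = L + 2*L² (g(L) = (L² + L²) + L = 2*L² + L = L + 2*L²)
M = 1 (M = (-1)² = 1)
m(J) = J*(1 + J)
c(n) = 7 (c(n) = -2*(1 + 2*(-2)) + 1 = -2*(1 - 4) + 1 = -2*(-3) + 1 = 6 + 1 = 7)
152*(c(m(6)) + 141) = 152*(7 + 141) = 152*148 = 22496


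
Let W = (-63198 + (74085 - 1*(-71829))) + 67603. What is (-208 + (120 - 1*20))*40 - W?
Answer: -154639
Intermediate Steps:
W = 150319 (W = (-63198 + (74085 + 71829)) + 67603 = (-63198 + 145914) + 67603 = 82716 + 67603 = 150319)
(-208 + (120 - 1*20))*40 - W = (-208 + (120 - 1*20))*40 - 1*150319 = (-208 + (120 - 20))*40 - 150319 = (-208 + 100)*40 - 150319 = -108*40 - 150319 = -4320 - 150319 = -154639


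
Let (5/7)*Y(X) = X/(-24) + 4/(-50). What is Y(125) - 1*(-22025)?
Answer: 66052789/3000 ≈ 22018.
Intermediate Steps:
Y(X) = -14/125 - 7*X/120 (Y(X) = 7*(X/(-24) + 4/(-50))/5 = 7*(X*(-1/24) + 4*(-1/50))/5 = 7*(-X/24 - 2/25)/5 = 7*(-2/25 - X/24)/5 = -14/125 - 7*X/120)
Y(125) - 1*(-22025) = (-14/125 - 7/120*125) - 1*(-22025) = (-14/125 - 175/24) + 22025 = -22211/3000 + 22025 = 66052789/3000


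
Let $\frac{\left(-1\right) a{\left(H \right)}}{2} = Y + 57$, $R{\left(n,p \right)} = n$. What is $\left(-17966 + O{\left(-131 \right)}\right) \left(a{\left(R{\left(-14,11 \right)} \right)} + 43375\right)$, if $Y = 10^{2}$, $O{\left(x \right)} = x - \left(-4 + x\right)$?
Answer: $-773461682$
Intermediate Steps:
$O{\left(x \right)} = 4$
$Y = 100$
$a{\left(H \right)} = -314$ ($a{\left(H \right)} = - 2 \left(100 + 57\right) = \left(-2\right) 157 = -314$)
$\left(-17966 + O{\left(-131 \right)}\right) \left(a{\left(R{\left(-14,11 \right)} \right)} + 43375\right) = \left(-17966 + 4\right) \left(-314 + 43375\right) = \left(-17962\right) 43061 = -773461682$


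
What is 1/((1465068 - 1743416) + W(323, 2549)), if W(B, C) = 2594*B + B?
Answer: 1/559837 ≈ 1.7862e-6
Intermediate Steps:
W(B, C) = 2595*B
1/((1465068 - 1743416) + W(323, 2549)) = 1/((1465068 - 1743416) + 2595*323) = 1/(-278348 + 838185) = 1/559837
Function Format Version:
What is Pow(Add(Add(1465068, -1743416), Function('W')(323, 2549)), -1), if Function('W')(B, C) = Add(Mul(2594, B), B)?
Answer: Rational(1, 559837) ≈ 1.7862e-6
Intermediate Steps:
Function('W')(B, C) = Mul(2595, B)
Pow(Add(Add(1465068, -1743416), Function('W')(323, 2549)), -1) = Pow(Add(Add(1465068, -1743416), Mul(2595, 323)), -1) = Pow(Add(-278348, 838185), -1) = Pow(559837, -1) = Rational(1, 559837)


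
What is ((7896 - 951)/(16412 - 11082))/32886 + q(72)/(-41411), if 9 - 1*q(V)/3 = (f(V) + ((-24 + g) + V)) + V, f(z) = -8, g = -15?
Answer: 3104143181/483907909212 ≈ 0.0064147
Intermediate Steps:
q(V) = 168 - 6*V (q(V) = 27 - 3*((-8 + ((-24 - 15) + V)) + V) = 27 - 3*((-8 + (-39 + V)) + V) = 27 - 3*((-47 + V) + V) = 27 - 3*(-47 + 2*V) = 27 + (141 - 6*V) = 168 - 6*V)
((7896 - 951)/(16412 - 11082))/32886 + q(72)/(-41411) = ((7896 - 951)/(16412 - 11082))/32886 + (168 - 6*72)/(-41411) = (6945/5330)*(1/32886) + (168 - 432)*(-1/41411) = (6945*(1/5330))*(1/32886) - 264*(-1/41411) = (1389/1066)*(1/32886) + 264/41411 = 463/11685492 + 264/41411 = 3104143181/483907909212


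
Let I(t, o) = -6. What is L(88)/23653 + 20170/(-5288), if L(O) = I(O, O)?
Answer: -238556369/62538532 ≈ -3.8145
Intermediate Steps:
L(O) = -6
L(88)/23653 + 20170/(-5288) = -6/23653 + 20170/(-5288) = -6*1/23653 + 20170*(-1/5288) = -6/23653 - 10085/2644 = -238556369/62538532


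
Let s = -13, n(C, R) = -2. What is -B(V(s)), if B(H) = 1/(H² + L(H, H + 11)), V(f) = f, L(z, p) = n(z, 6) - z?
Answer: -1/180 ≈ -0.0055556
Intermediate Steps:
L(z, p) = -2 - z
B(H) = 1/(-2 + H² - H) (B(H) = 1/(H² + (-2 - H)) = 1/(-2 + H² - H))
-B(V(s)) = -1/(-2 + (-13)² - 1*(-13)) = -1/(-2 + 169 + 13) = -1/180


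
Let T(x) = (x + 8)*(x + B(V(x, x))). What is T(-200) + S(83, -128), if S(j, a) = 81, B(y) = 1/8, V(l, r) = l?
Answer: 38457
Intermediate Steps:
B(y) = ⅛
T(x) = (8 + x)*(⅛ + x) (T(x) = (x + 8)*(x + ⅛) = (8 + x)*(⅛ + x))
T(-200) + S(83, -128) = (1 + (-200)² + (65/8)*(-200)) + 81 = (1 + 40000 - 1625) + 81 = 38376 + 81 = 38457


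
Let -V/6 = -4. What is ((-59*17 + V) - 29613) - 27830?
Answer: -58422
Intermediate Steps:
V = 24 (V = -6*(-4) = 24)
((-59*17 + V) - 29613) - 27830 = ((-59*17 + 24) - 29613) - 27830 = ((-1003 + 24) - 29613) - 27830 = (-979 - 29613) - 27830 = -30592 - 27830 = -58422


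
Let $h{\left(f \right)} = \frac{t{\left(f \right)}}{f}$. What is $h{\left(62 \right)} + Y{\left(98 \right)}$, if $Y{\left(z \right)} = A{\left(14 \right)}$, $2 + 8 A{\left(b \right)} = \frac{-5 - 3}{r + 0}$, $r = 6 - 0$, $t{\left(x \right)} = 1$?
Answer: $- \frac{149}{372} \approx -0.40054$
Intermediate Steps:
$r = 6$ ($r = 6 + 0 = 6$)
$h{\left(f \right)} = \frac{1}{f}$ ($h{\left(f \right)} = 1 \frac{1}{f} = \frac{1}{f}$)
$A{\left(b \right)} = - \frac{5}{12}$ ($A{\left(b \right)} = - \frac{1}{4} + \frac{\left(-5 - 3\right) \frac{1}{6 + 0}}{8} = - \frac{1}{4} + \frac{\left(-8\right) \frac{1}{6}}{8} = - \frac{1}{4} + \frac{1}{8} \left(- \frac{4}{3}\right) = - \frac{1}{4} - \frac{1}{6} = - \frac{5}{12}$)
$Y{\left(z \right)} = - \frac{5}{12}$
$h{\left(62 \right)} + Y{\left(98 \right)} = \frac{1}{62} - \frac{5}{12} = - \frac{149}{372}$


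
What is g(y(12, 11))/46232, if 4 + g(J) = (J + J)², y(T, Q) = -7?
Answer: 24/5779 ≈ 0.0041530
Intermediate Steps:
g(J) = -4 + 4*J² (g(J) = -4 + (J + J)² = -4 + (2*J)² = -4 + 4*J²)
g(y(12, 11))/46232 = (-4 + 4*(-7)²)/46232 = (-4 + 4*49)*(1/46232) = (-4 + 196)*(1/46232) = 192*(1/46232) = 24/5779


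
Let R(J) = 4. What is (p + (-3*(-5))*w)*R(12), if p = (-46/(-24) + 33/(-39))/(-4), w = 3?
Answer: 27913/156 ≈ 178.93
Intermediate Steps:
p = -167/624 (p = (-46*(-1/24) + 33*(-1/39))*(-¼) = (23/12 - 11/13)*(-¼) = (167/156)*(-¼) = -167/624 ≈ -0.26763)
(p + (-3*(-5))*w)*R(12) = (-167/624 - 3*(-5)*3)*4 = (-167/624 + 15*3)*4 = (-167/624 + 45)*4 = (27913/624)*4 = 27913/156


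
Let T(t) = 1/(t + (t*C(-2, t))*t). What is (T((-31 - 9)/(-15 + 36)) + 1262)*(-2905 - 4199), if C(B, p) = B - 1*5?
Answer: -1927472376/215 ≈ -8.9650e+6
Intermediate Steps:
C(B, p) = -5 + B (C(B, p) = B - 5 = -5 + B)
T(t) = 1/(t - 7*t²) (T(t) = 1/(t + (t*(-5 - 2))*t) = 1/(t + (t*(-7))*t) = 1/(t + (-7*t)*t) = 1/(t - 7*t²))
(T((-31 - 9)/(-15 + 36)) + 1262)*(-2905 - 4199) = (-1/(((-31 - 9)/(-15 + 36))*(-1 + 7*((-31 - 9)/(-15 + 36)))) + 1262)*(-2905 - 4199) = (-1/(((-40/21))*(-1 + 7*(-40/21))) + 1262)*(-7104) = (-1/(((-40*1/21))*(-1 + 7*(-40*1/21))) + 1262)*(-7104) = (-1/((-40/21)*(-1 + 7*(-40/21))) + 1262)*(-7104) = (-1*(-21/40)/(-1 - 40/3) + 1262)*(-7104) = (-1*(-21/40)/(-43/3) + 1262)*(-7104) = (-1*(-21/40)*(-3/43) + 1262)*(-7104) = (-63/1720 + 1262)*(-7104) = (2170577/1720)*(-7104) = -1927472376/215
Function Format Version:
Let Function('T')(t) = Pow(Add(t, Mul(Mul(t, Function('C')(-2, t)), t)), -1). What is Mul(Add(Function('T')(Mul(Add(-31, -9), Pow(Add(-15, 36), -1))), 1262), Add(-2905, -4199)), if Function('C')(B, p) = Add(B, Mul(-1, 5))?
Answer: Rational(-1927472376, 215) ≈ -8.9650e+6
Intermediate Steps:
Function('C')(B, p) = Add(-5, B) (Function('C')(B, p) = Add(B, -5) = Add(-5, B))
Function('T')(t) = Pow(Add(t, Mul(-7, Pow(t, 2))), -1) (Function('T')(t) = Pow(Add(t, Mul(Mul(t, Add(-5, -2)), t)), -1) = Pow(Add(t, Mul(Mul(t, -7), t)), -1) = Pow(Add(t, Mul(Mul(-7, t), t)), -1) = Pow(Add(t, Mul(-7, Pow(t, 2))), -1))
Mul(Add(Function('T')(Mul(Add(-31, -9), Pow(Add(-15, 36), -1))), 1262), Add(-2905, -4199)) = Mul(Add(Mul(-1, Pow(Mul(Add(-31, -9), Pow(Add(-15, 36), -1)), -1), Pow(Add(-1, Mul(7, Mul(Add(-31, -9), Pow(Add(-15, 36), -1)))), -1)), 1262), Add(-2905, -4199)) = Mul(Add(Mul(-1, Pow(Mul(-40, Pow(21, -1)), -1), Pow(Add(-1, Mul(7, Mul(-40, Pow(21, -1)))), -1)), 1262), -7104) = Mul(Add(Mul(-1, Pow(Mul(-40, Rational(1, 21)), -1), Pow(Add(-1, Mul(7, Mul(-40, Rational(1, 21)))), -1)), 1262), -7104) = Mul(Add(Mul(-1, Pow(Rational(-40, 21), -1), Pow(Add(-1, Mul(7, Rational(-40, 21))), -1)), 1262), -7104) = Mul(Add(Mul(-1, Rational(-21, 40), Pow(Add(-1, Rational(-40, 3)), -1)), 1262), -7104) = Mul(Add(Mul(-1, Rational(-21, 40), Pow(Rational(-43, 3), -1)), 1262), -7104) = Mul(Add(Mul(-1, Rational(-21, 40), Rational(-3, 43)), 1262), -7104) = Mul(Add(Rational(-63, 1720), 1262), -7104) = Mul(Rational(2170577, 1720), -7104) = Rational(-1927472376, 215)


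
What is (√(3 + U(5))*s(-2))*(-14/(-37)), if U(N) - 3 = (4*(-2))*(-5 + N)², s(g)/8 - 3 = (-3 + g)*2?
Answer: -784*√6/37 ≈ -51.903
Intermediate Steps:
s(g) = -24 + 16*g (s(g) = 24 + 8*((-3 + g)*2) = 24 + 8*(-6 + 2*g) = 24 + (-48 + 16*g) = -24 + 16*g)
U(N) = 3 - 8*(-5 + N)² (U(N) = 3 + (4*(-2))*(-5 + N)² = 3 - 8*(-5 + N)²)
(√(3 + U(5))*s(-2))*(-14/(-37)) = (√(3 + (3 - 8*(-5 + 5)²))*(-24 + 16*(-2)))*(-14/(-37)) = (√(3 + (3 - 8*0²))*(-24 - 32))*(-14*(-1/37)) = (√(3 + (3 - 8*0))*(-56))*(14/37) = (√(3 + (3 + 0))*(-56))*(14/37) = (√(3 + 3)*(-56))*(14/37) = (√6*(-56))*(14/37) = -56*√6*(14/37) = -784*√6/37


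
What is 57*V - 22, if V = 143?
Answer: 8129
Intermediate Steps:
57*V - 22 = 57*143 - 22 = 8151 - 22 = 8129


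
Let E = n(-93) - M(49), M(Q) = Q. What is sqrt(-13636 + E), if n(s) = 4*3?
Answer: 11*I*sqrt(113) ≈ 116.93*I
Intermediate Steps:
n(s) = 12
E = -37 (E = 12 - 1*49 = 12 - 49 = -37)
sqrt(-13636 + E) = sqrt(-13636 - 37) = sqrt(-13673) = 11*I*sqrt(113)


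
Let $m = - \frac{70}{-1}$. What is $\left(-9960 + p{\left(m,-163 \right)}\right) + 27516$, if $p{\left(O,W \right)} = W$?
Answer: $17393$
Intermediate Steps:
$m = 70$ ($m = \left(-70\right) \left(-1\right) = 70$)
$\left(-9960 + p{\left(m,-163 \right)}\right) + 27516 = \left(-9960 - 163\right) + 27516 = -10123 + 27516 = 17393$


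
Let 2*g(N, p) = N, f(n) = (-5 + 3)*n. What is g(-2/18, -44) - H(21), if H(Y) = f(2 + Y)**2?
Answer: -38089/18 ≈ -2116.1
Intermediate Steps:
f(n) = -2*n
g(N, p) = N/2
H(Y) = (-4 - 2*Y)**2 (H(Y) = (-2*(2 + Y))**2 = (-4 - 2*Y)**2)
g(-2/18, -44) - H(21) = (-2/18)/2 - 4*(2 + 21)**2 = (-2*1/18)/2 - 4*23**2 = (1/2)*(-1/9) - 4*529 = -1/18 - 1*2116 = -1/18 - 2116 = -38089/18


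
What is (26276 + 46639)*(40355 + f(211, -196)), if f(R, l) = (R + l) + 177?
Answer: 2956484505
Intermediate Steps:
f(R, l) = 177 + R + l
(26276 + 46639)*(40355 + f(211, -196)) = (26276 + 46639)*(40355 + (177 + 211 - 196)) = 72915*(40355 + 192) = 72915*40547 = 2956484505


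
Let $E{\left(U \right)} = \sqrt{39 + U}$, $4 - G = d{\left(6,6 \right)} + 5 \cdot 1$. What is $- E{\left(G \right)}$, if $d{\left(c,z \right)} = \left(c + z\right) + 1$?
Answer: $-5$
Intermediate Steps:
$d{\left(c,z \right)} = 1 + c + z$
$G = -14$ ($G = 4 - \left(\left(1 + 6 + 6\right) + 5 \cdot 1\right) = 4 - \left(13 + 5\right) = 4 - 18 = -14$)
$- E{\left(G \right)} = - \sqrt{39 - 14} = - \sqrt{25} = \left(-1\right) 5 = -5$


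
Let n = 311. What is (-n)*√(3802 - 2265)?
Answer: -311*√1537 ≈ -12193.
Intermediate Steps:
(-n)*√(3802 - 2265) = (-1*311)*√(3802 - 2265) = -311*√1537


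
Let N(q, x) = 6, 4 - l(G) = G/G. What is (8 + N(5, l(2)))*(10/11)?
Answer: 140/11 ≈ 12.727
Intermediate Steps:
l(G) = 3 (l(G) = 4 - G/G = 4 - 1*1 = 4 - 1 = 3)
(8 + N(5, l(2)))*(10/11) = (8 + 6)*(10/11) = 14*(10*(1/11)) = 14*(10/11) = 140/11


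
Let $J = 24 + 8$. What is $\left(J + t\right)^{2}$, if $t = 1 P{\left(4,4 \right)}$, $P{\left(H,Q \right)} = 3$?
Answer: $1225$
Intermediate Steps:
$J = 32$
$t = 3$ ($t = 1 \cdot 3 = 3$)
$\left(J + t\right)^{2} = \left(32 + 3\right)^{2} = 35^{2} = 1225$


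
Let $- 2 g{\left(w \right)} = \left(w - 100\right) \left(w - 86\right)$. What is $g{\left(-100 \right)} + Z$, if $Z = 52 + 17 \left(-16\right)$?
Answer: $-18820$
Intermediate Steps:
$Z = -220$ ($Z = 52 - 272 = -220$)
$g{\left(w \right)} = - \frac{\left(-100 + w\right) \left(-86 + w\right)}{2}$ ($g{\left(w \right)} = - \frac{\left(w - 100\right) \left(w - 86\right)}{2} = - \frac{\left(-100 + w\right) \left(-86 + w\right)}{2}$)
$g{\left(-100 \right)} + Z = \left(-4300 + 93 \left(-100\right) - \frac{\left(-100\right)^{2}}{2}\right) - 220 = \left(-4300 - 9300 - 5000\right) - 220 = -18600 - 220 = -18820$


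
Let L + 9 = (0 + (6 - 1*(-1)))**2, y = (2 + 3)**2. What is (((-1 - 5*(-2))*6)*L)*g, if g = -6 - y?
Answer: -66960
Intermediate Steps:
y = 25 (y = 5**2 = 25)
g = -31 (g = -6 - 1*25 = -6 - 25 = -31)
L = 40 (L = -9 + (0 + (6 - 1*(-1)))**2 = -9 + (0 + (6 + 1))**2 = -9 + (0 + 7)**2 = -9 + 7**2 = -9 + 49 = 40)
(((-1 - 5*(-2))*6)*L)*g = (((-1 - 5*(-2))*6)*40)*(-31) = (((-1 + 10)*6)*40)*(-31) = ((9*6)*40)*(-31) = (54*40)*(-31) = 2160*(-31) = -66960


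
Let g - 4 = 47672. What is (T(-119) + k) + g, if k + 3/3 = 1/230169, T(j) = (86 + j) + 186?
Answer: 11008522933/230169 ≈ 47828.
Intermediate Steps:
g = 47676 (g = 4 + 47672 = 47676)
T(j) = 272 + j
k = -230168/230169 (k = -1 + 1/230169 = -230168/230169 ≈ -1.0000)
(T(-119) + k) + g = ((272 - 119) - 230168/230169) + 47676 = (153 - 230168/230169) + 47676 = 34985689/230169 + 47676 = 11008522933/230169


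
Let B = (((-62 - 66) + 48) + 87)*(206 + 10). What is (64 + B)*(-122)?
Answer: -192272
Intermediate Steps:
B = 1512 (B = ((-128 + 48) + 87)*216 = (-80 + 87)*216 = 7*216 = 1512)
(64 + B)*(-122) = (64 + 1512)*(-122) = 1576*(-122) = -192272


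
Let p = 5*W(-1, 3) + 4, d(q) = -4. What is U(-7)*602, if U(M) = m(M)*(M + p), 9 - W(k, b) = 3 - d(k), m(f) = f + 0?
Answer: -29498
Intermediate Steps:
m(f) = f
W(k, b) = 2 (W(k, b) = 9 - (3 - 1*(-4)) = 9 - (3 + 4) = 9 - 1*7 = 9 - 7 = 2)
p = 14 (p = 5*2 + 4 = 10 + 4 = 14)
U(M) = M*(14 + M) (U(M) = M*(M + 14) = M*(14 + M))
U(-7)*602 = -7*(14 - 7)*602 = -7*7*602 = -49*602 = -29498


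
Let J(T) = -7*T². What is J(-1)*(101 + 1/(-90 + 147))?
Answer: -40306/57 ≈ -707.12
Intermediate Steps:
J(-1)*(101 + 1/(-90 + 147)) = (-7*(-1)²)*(101 + 1/(-90 + 147)) = (-7*1)*(101 + 1/57) = -7*(101 + 1/57) = -7*5758/57 = -40306/57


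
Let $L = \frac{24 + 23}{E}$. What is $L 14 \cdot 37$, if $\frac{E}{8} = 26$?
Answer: $\frac{12173}{104} \approx 117.05$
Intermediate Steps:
$E = 208$ ($E = 8 \cdot 26 = 208$)
$L = \frac{47}{208}$ ($L = \frac{24 + 23}{208} = 47 \cdot \frac{1}{208} = \frac{47}{208} \approx 0.22596$)
$L 14 \cdot 37 = \frac{47}{208} \cdot 14 \cdot 37 = \frac{329}{104} \cdot 37 = \frac{12173}{104}$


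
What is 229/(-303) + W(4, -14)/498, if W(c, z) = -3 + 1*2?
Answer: -12705/16766 ≈ -0.75778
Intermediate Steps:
W(c, z) = -1 (W(c, z) = -3 + 2 = -1)
229/(-303) + W(4, -14)/498 = 229/(-303) - 1/498 = 229*(-1/303) - 1*1/498 = -229/303 - 1/498 = -12705/16766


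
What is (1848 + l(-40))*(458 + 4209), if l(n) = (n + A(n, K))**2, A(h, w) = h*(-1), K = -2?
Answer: 8624616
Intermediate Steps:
A(h, w) = -h
l(n) = 0 (l(n) = (n - n)**2 = 0**2 = 0)
(1848 + l(-40))*(458 + 4209) = (1848 + 0)*(458 + 4209) = 1848*4667 = 8624616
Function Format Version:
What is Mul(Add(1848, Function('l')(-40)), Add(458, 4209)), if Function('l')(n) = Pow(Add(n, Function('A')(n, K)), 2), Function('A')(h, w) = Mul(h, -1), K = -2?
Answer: 8624616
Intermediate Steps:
Function('A')(h, w) = Mul(-1, h)
Function('l')(n) = 0 (Function('l')(n) = Pow(Add(n, Mul(-1, n)), 2) = Pow(0, 2) = 0)
Mul(Add(1848, Function('l')(-40)), Add(458, 4209)) = Mul(Add(1848, 0), Add(458, 4209)) = Mul(1848, 4667) = 8624616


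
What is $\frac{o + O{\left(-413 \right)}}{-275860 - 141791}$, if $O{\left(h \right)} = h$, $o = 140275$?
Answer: $- \frac{139862}{417651} \approx -0.33488$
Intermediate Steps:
$\frac{o + O{\left(-413 \right)}}{-275860 - 141791} = \frac{140275 - 413}{-275860 - 141791} = \frac{139862}{-417651} = 139862 \left(- \frac{1}{417651}\right) = - \frac{139862}{417651}$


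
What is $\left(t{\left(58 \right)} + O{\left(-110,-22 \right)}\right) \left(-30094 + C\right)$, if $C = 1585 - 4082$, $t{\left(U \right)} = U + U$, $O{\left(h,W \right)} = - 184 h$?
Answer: $-663422396$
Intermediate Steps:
$t{\left(U \right)} = 2 U$
$C = -2497$
$\left(t{\left(58 \right)} + O{\left(-110,-22 \right)}\right) \left(-30094 + C\right) = \left(2 \cdot 58 - -20240\right) \left(-30094 - 2497\right) = \left(116 + 20240\right) \left(-32591\right) = 20356 \left(-32591\right) = -663422396$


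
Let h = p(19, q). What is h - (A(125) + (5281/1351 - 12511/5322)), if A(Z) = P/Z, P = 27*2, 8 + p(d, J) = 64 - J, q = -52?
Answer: 95276645687/898752750 ≈ 106.01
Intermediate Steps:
p(d, J) = 56 - J (p(d, J) = -8 + (64 - J) = 56 - J)
h = 108 (h = 56 - 1*(-52) = 56 + 52 = 108)
P = 54
A(Z) = 54/Z
h - (A(125) + (5281/1351 - 12511/5322)) = 108 - (54/125 + (5281/1351 - 12511/5322)) = 108 - (54/125 + 11203121/7190022) = 108 - 1*1788651313/898752750 = 108 - 1788651313/898752750 = 95276645687/898752750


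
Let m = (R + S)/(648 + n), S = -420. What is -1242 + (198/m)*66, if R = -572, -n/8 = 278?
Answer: 605097/31 ≈ 19519.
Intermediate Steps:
n = -2224 (n = -8*278 = -2224)
m = 124/197 (m = (-572 - 420)/(648 - 2224) = -992/(-1576) = -992*(-1/1576) = 124/197 ≈ 0.62944)
-1242 + (198/m)*66 = -1242 + (198/(124/197))*66 = -1242 + (198*(197/124))*66 = -1242 + (19503/62)*66 = -1242 + 643599/31 = 605097/31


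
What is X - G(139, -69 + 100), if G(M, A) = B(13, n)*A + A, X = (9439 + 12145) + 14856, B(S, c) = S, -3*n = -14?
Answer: 36006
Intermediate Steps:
n = 14/3 (n = -1/3*(-14) = 14/3 ≈ 4.6667)
X = 36440 (X = 21584 + 14856 = 36440)
G(M, A) = 14*A (G(M, A) = 13*A + A = 14*A)
X - G(139, -69 + 100) = 36440 - 14*(-69 + 100) = 36440 - 14*31 = 36440 - 1*434 = 36440 - 434 = 36006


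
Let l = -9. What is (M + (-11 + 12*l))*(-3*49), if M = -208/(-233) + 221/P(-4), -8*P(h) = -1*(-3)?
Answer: 24230549/233 ≈ 1.0399e+5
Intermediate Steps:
P(h) = -3/8 (P(h) = -(-1)*(-3)/8 = -1/8*3 = -3/8)
M = -411320/699 (M = -208/(-233) + 221/(-3/8) = -208*(-1/233) + 221*(-8/3) = 208/233 - 1768/3 = -411320/699 ≈ -588.44)
(M + (-11 + 12*l))*(-3*49) = (-411320/699 + (-11 + 12*(-9)))*(-3*49) = (-411320/699 + (-11 - 108))*(-147) = (-411320/699 - 119)*(-147) = -494501/699*(-147) = 24230549/233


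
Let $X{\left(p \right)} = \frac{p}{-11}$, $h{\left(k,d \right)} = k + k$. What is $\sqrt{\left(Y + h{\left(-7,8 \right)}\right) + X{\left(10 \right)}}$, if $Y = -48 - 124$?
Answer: $\frac{2 i \sqrt{5654}}{11} \approx 13.671 i$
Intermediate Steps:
$h{\left(k,d \right)} = 2 k$
$X{\left(p \right)} = - \frac{p}{11}$ ($X{\left(p \right)} = p \left(- \frac{1}{11}\right) = - \frac{p}{11}$)
$Y = -172$
$\sqrt{\left(Y + h{\left(-7,8 \right)}\right) + X{\left(10 \right)}} = \sqrt{\left(-172 + 2 \left(-7\right)\right) - \frac{10}{11}} = \sqrt{\left(-172 - 14\right) - \frac{10}{11}} = \sqrt{-186 - \frac{10}{11}} = \sqrt{- \frac{2056}{11}} = \frac{2 i \sqrt{5654}}{11}$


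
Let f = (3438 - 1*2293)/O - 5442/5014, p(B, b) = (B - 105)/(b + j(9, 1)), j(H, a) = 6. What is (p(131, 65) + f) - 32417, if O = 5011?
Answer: -28914552807773/891942967 ≈ -32418.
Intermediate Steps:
p(B, b) = (-105 + B)/(6 + b) (p(B, b) = (B - 105)/(b + 6) = (-105 + B)/(6 + b))
f = -10764416/12562577 (f = (3438 - 1*2293)/5011 - 5442/5014 = (3438 - 2293)*(1/5011) - 5442*1/5014 = 1145*(1/5011) - 2721/2507 = 1145/5011 - 2721/2507 = -10764416/12562577 ≈ -0.85686)
(p(131, 65) + f) - 32417 = ((-105 + 131)/(6 + 65) - 10764416/12562577) - 32417 = (26/71 - 10764416/12562577) - 32417 = -437646534/891942967 - 32417 = -28914552807773/891942967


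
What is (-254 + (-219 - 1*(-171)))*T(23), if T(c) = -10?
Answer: 3020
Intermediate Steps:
(-254 + (-219 - 1*(-171)))*T(23) = (-254 + (-219 - 1*(-171)))*(-10) = (-254 + (-219 + 171))*(-10) = (-254 - 48)*(-10) = -302*(-10) = 3020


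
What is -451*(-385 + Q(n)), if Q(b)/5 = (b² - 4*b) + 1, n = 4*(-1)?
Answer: 99220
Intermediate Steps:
n = -4
Q(b) = 5 - 20*b + 5*b² (Q(b) = 5*((b² - 4*b) + 1) = 5*(1 + b² - 4*b) = 5 - 20*b + 5*b²)
-451*(-385 + Q(n)) = -451*(-385 + (5 - 20*(-4) + 5*(-4)²)) = -451*(-385 + (5 + 80 + 5*16)) = -451*(-385 + (5 + 80 + 80)) = -451*(-385 + 165) = -451*(-220) = 99220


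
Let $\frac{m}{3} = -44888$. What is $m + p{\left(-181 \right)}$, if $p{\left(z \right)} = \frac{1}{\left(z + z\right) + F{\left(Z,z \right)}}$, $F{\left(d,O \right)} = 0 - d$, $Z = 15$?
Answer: $- \frac{50768329}{377} \approx -1.3466 \cdot 10^{5}$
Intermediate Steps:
$m = -134664$ ($m = 3 \left(-44888\right) = -134664$)
$F{\left(d,O \right)} = - d$
$p{\left(z \right)} = \frac{1}{-15 + 2 z}$ ($p{\left(z \right)} = \frac{1}{\left(z + z\right) - 15} = \frac{1}{2 z - 15} = \frac{1}{-15 + 2 z}$)
$m + p{\left(-181 \right)} = -134664 + \frac{1}{-15 + 2 \left(-181\right)} = -134664 + \frac{1}{-15 - 362} = -134664 + \frac{1}{-377} = -134664 - \frac{1}{377} = - \frac{50768329}{377}$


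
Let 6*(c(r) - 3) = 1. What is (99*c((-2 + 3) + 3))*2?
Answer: 627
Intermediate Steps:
c(r) = 19/6 (c(r) = 3 + (⅙)*1 = 3 + ⅙ = 19/6)
(99*c((-2 + 3) + 3))*2 = (99*(19/6))*2 = (627/2)*2 = 627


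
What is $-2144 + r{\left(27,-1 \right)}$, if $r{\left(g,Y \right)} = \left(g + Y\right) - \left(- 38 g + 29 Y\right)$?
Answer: $-1063$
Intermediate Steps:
$r{\left(g,Y \right)} = - 28 Y + 39 g$ ($r{\left(g,Y \right)} = \left(Y + g\right) - \left(- 38 g + 29 Y\right) = - 28 Y + 39 g$)
$-2144 + r{\left(27,-1 \right)} = -2144 + \left(\left(-28\right) \left(-1\right) + 39 \cdot 27\right) = -2144 + \left(28 + 1053\right) = -2144 + 1081 = -1063$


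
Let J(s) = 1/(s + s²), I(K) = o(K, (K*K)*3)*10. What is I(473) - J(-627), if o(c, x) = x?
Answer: 2634422398739/392502 ≈ 6.7119e+6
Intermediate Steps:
I(K) = 30*K² (I(K) = ((K*K)*3)*10 = (K²*3)*10 = (3*K²)*10 = 30*K²)
I(473) - J(-627) = 30*473² - 1/((-627)*(1 - 627)) = 30*223729 - (-1)/(627*(-626)) = 6711870 - (-1)*(-1)/(627*626) = 6711870 - 1*1/392502 = 6711870 - 1/392502 = 2634422398739/392502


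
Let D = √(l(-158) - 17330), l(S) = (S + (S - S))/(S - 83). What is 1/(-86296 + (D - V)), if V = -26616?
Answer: -3595720/214593613693 - I*√251626413/429187227386 ≈ -1.6756e-5 - 3.696e-8*I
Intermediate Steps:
l(S) = S/(-83 + S) (l(S) = (S + 0)/(-83 + S) = S/(-83 + S))
D = 2*I*√251626413/241 (D = √(-158/(-83 - 158) - 17330) = √(-158/(-241) - 17330) = √(-158*(-1/241) - 17330) = √(158/241 - 17330) = √(-4176372/241) = 2*I*√251626413/241 ≈ 131.64*I)
1/(-86296 + (D - V)) = 1/(-86296 + (2*I*√251626413/241 - 1*(-26616))) = 1/(-86296 + (2*I*√251626413/241 + 26616)) = 1/(-86296 + (26616 + 2*I*√251626413/241)) = 1/(-59680 + 2*I*√251626413/241)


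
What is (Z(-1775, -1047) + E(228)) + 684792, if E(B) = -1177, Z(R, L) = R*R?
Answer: 3834240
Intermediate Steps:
Z(R, L) = R²
(Z(-1775, -1047) + E(228)) + 684792 = ((-1775)² - 1177) + 684792 = (3150625 - 1177) + 684792 = 3149448 + 684792 = 3834240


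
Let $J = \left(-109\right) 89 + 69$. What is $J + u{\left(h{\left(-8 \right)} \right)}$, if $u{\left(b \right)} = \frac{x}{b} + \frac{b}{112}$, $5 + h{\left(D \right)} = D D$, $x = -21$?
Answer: $- \frac{63647127}{6608} \approx -9631.8$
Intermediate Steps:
$h{\left(D \right)} = -5 + D^{2}$ ($h{\left(D \right)} = -5 + D D = -5 + D^{2}$)
$u{\left(b \right)} = - \frac{21}{b} + \frac{b}{112}$
$J = -9632$ ($J = -9701 + 69 = -9632$)
$J + u{\left(h{\left(-8 \right)} \right)} = -9632 - \left(\frac{21}{-5 + \left(-8\right)^{2}} - \frac{-5 + \left(-8\right)^{2}}{112}\right) = -9632 - \left(\frac{21}{-5 + 64} - \frac{-5 + 64}{112}\right) = -9632 + \left(- \frac{21}{59} + \frac{1}{112} \cdot 59\right) = -9632 + \left(\left(-21\right) \frac{1}{59} + \frac{59}{112}\right) = -9632 + \left(- \frac{21}{59} + \frac{59}{112}\right) = -9632 + \frac{1129}{6608} = - \frac{63647127}{6608}$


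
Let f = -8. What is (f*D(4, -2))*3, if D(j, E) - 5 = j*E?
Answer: 72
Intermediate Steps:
D(j, E) = 5 + E*j (D(j, E) = 5 + j*E = 5 + E*j)
(f*D(4, -2))*3 = -8*(5 - 2*4)*3 = -8*(5 - 8)*3 = -8*(-3)*3 = 24*3 = 72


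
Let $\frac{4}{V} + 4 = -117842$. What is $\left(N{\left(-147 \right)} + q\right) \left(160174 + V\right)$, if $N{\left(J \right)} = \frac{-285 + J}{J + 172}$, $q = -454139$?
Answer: $- \frac{4286296360506728}{58923} \approx -7.2744 \cdot 10^{10}$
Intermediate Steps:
$V = - \frac{2}{58923}$ ($V = \frac{4}{-4 - 117842} = \frac{4}{-117846} = 4 \left(- \frac{1}{117846}\right) = - \frac{2}{58923} \approx -3.3943 \cdot 10^{-5}$)
$N{\left(J \right)} = \frac{-285 + J}{172 + J}$
$\left(N{\left(-147 \right)} + q\right) \left(160174 + V\right) = \left(\frac{-285 - 147}{172 - 147} - 454139\right) \left(160174 - \frac{2}{58923}\right) = \left(\frac{1}{25} \left(-432\right) - 454139\right) \frac{9437932600}{58923} = \left(- \frac{432}{25} - 454139\right) \frac{9437932600}{58923} = \left(- \frac{11353907}{25}\right) \frac{9437932600}{58923} = - \frac{4286296360506728}{58923}$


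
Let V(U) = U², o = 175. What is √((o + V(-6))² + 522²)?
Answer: √317005 ≈ 563.03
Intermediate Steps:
√((o + V(-6))² + 522²) = √((175 + (-6)²)² + 522²) = √((175 + 36)² + 272484) = √(211² + 272484) = √(44521 + 272484) = √317005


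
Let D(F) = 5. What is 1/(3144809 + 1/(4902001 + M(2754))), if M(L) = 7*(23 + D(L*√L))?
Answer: 4902197/15416473245374 ≈ 3.1798e-7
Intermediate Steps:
M(L) = 196 (M(L) = 7*(23 + 5) = 7*28 = 196)
1/(3144809 + 1/(4902001 + M(2754))) = 1/(3144809 + 1/(4902001 + 196)) = 1/(3144809 + 1/4902197) = 1/(15416473245374/4902197) = 4902197/15416473245374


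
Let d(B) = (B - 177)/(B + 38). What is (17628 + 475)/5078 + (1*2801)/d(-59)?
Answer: 151482673/599204 ≈ 252.81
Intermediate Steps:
d(B) = (-177 + B)/(38 + B)
(17628 + 475)/5078 + (1*2801)/d(-59) = (17628 + 475)/5078 + (1*2801)/(((-177 - 59)/(38 - 59))) = 18103*(1/5078) + 2801/((-236/(-21))) = 18103/5078 + 2801/((-1/21*(-236))) = 18103/5078 + 2801/(236/21) = 18103/5078 + 2801*(21/236) = 18103/5078 + 58821/236 = 151482673/599204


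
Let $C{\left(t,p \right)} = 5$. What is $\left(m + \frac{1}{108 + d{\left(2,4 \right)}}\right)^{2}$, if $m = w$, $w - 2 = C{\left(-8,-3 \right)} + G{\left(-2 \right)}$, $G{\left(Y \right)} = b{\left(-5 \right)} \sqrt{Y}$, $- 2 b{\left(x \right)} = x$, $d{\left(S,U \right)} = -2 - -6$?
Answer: $\frac{459425}{12544} + \frac{3925 i \sqrt{2}}{112} \approx 36.625 + 49.561 i$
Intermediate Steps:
$d{\left(S,U \right)} = 4$ ($d{\left(S,U \right)} = -2 + 6 = 4$)
$b{\left(x \right)} = - \frac{x}{2}$
$G{\left(Y \right)} = \frac{5 \sqrt{Y}}{2}$ ($G{\left(Y \right)} = \left(- \frac{1}{2}\right) \left(-5\right) \sqrt{Y} = \frac{5 \sqrt{Y}}{2}$)
$w = 7 + \frac{5 i \sqrt{2}}{2}$ ($w = 2 + \left(5 + \frac{5 \sqrt{-2}}{2}\right) = 2 + \left(5 + \frac{5 i \sqrt{2}}{2}\right) = 7 + \frac{5 i \sqrt{2}}{2} \approx 7.0 + 3.5355 i$)
$m = 7 + \frac{5 i \sqrt{2}}{2} \approx 7.0 + 3.5355 i$
$\left(m + \frac{1}{108 + d{\left(2,4 \right)}}\right)^{2} = \left(\left(7 + \frac{5 i \sqrt{2}}{2}\right) + \frac{1}{108 + 4}\right)^{2} = \left(\left(7 + \frac{5 i \sqrt{2}}{2}\right) + \frac{1}{112}\right)^{2} = \left(\frac{785}{112} + \frac{5 i \sqrt{2}}{2}\right)^{2}$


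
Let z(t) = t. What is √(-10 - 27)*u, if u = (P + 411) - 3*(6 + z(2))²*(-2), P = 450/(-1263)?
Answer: 334545*I*√37/421 ≈ 4833.6*I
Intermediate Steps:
P = -150/421 (P = 450*(-1/1263) = -150/421 ≈ -0.35629)
u = 334545/421 (u = (-150/421 + 411) - 3*(6 + 2)²*(-2) = 172881/421 - 3*8²*(-2) = 172881/421 - 3*64*(-2) = 172881/421 - 192*(-2) = 172881/421 + 384 = 334545/421 ≈ 794.64)
√(-10 - 27)*u = √(-10 - 27)*(334545/421) = √(-37)*(334545/421) = (I*√37)*(334545/421) = 334545*I*√37/421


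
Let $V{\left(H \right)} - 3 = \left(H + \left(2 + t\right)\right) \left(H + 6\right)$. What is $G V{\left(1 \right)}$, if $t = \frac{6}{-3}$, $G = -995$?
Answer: $-9950$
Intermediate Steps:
$t = -2$ ($t = 6 \left(- \frac{1}{3}\right) = -2$)
$V{\left(H \right)} = 3 + H \left(6 + H\right)$ ($V{\left(H \right)} = 3 + \left(H + \left(2 - 2\right)\right) \left(H + 6\right) = 3 + \left(H + 0\right) \left(6 + H\right) = 3 + H \left(6 + H\right)$)
$G V{\left(1 \right)} = - 995 \left(3 + 1^{2} + 6 \cdot 1\right) = - 995 \left(3 + 1 + 6\right) = \left(-995\right) 10 = -9950$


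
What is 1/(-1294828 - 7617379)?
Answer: -1/8912207 ≈ -1.1221e-7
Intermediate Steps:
1/(-1294828 - 7617379) = 1/(-8912207) = -1/8912207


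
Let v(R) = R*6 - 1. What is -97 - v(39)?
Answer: -330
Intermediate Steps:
v(R) = -1 + 6*R (v(R) = 6*R - 1 = -1 + 6*R)
-97 - v(39) = -97 - (-1 + 6*39) = -97 - (-1 + 234) = -97 - 1*233 = -97 - 233 = -330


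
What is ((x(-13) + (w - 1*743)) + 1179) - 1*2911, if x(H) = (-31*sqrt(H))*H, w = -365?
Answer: -2840 + 403*I*sqrt(13) ≈ -2840.0 + 1453.0*I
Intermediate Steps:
x(H) = -31*H**(3/2)
((x(-13) + (w - 1*743)) + 1179) - 1*2911 = ((-(-403)*I*sqrt(13) + (-365 - 1*743)) + 1179) - 1*2911 = ((-(-403)*I*sqrt(13) + (-365 - 743)) + 1179) - 2911 = ((403*I*sqrt(13) - 1108) + 1179) - 2911 = ((-1108 + 403*I*sqrt(13)) + 1179) - 2911 = (71 + 403*I*sqrt(13)) - 2911 = -2840 + 403*I*sqrt(13)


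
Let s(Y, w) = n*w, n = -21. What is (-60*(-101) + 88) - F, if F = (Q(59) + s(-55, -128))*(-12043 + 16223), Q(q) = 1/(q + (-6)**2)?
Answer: -11229736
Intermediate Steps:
s(Y, w) = -21*w
Q(q) = 1/(36 + q) (Q(q) = 1/(q + 36) = 1/(36 + q))
F = 11235884 (F = (1/(36 + 59) - 21*(-128))*(-12043 + 16223) = (1/95 + 2688)*4180 = (255361/95)*4180 = 11235884)
(-60*(-101) + 88) - F = (-60*(-101) + 88) - 1*11235884 = (6060 + 88) - 11235884 = 6148 - 11235884 = -11229736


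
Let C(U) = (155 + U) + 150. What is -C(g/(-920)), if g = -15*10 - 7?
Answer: -280757/920 ≈ -305.17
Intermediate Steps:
g = -157 (g = -150 - 7 = -157)
C(U) = 305 + U
-C(g/(-920)) = -(305 - 157/(-920)) = -(305 - 157*(-1/920)) = -(305 + 157/920) = -1*280757/920 = -280757/920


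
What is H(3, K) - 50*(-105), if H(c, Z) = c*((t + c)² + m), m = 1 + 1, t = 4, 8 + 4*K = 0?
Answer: 5403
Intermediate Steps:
K = -2 (K = -2 + (¼)*0 = -2 + 0 = -2)
m = 2
H(c, Z) = c*(2 + (4 + c)²) (H(c, Z) = c*((4 + c)² + 2) = c*(2 + (4 + c)²))
H(3, K) - 50*(-105) = 3*(2 + (4 + 3)²) - 50*(-105) = 3*(2 + 7²) + 5250 = 3*(2 + 49) + 5250 = 3*51 + 5250 = 153 + 5250 = 5403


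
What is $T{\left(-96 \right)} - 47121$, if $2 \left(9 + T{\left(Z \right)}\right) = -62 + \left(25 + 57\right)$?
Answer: $-47120$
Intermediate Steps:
$T{\left(Z \right)} = 1$ ($T{\left(Z \right)} = -9 + \frac{-62 + \left(25 + 57\right)}{2} = -9 + \frac{-62 + 82}{2} = -9 + \frac{1}{2} \cdot 20 = -9 + 10 = 1$)
$T{\left(-96 \right)} - 47121 = 1 - 47121 = -47120$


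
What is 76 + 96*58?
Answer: 5644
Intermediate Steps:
76 + 96*58 = 76 + 5568 = 5644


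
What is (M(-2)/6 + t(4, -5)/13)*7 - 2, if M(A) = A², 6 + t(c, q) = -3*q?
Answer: 293/39 ≈ 7.5128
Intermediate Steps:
t(c, q) = -6 - 3*q
(M(-2)/6 + t(4, -5)/13)*7 - 2 = ((-2)²/6 + (-6 - 3*(-5))/13)*7 - 2 = (4*(⅙) + (-6 + 15)*(1/13))*7 - 2 = (⅔ + 9*(1/13))*7 - 2 = (⅔ + 9/13)*7 - 2 = (53/39)*7 - 2 = 371/39 - 2 = 293/39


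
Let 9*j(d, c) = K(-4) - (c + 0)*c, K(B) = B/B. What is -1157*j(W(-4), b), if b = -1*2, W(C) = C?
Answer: 1157/3 ≈ 385.67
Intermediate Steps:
b = -2
K(B) = 1
j(d, c) = ⅑ - c²/9 (j(d, c) = (1 - (c + 0)*c)/9 = (1 - c*c)/9 = (1 - c²)/9 = ⅑ - c²/9)
-1157*j(W(-4), b) = -1157*(⅑ - ⅑*(-2)²) = -1157*(⅑ - ⅑*4) = -1157*(⅑ - 4/9) = -1157*(-⅓) = 1157/3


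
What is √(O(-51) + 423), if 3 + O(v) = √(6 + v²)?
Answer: √(420 + √2607) ≈ 21.704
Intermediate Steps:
O(v) = -3 + √(6 + v²)
√(O(-51) + 423) = √((-3 + √(6 + (-51)²)) + 423) = √((-3 + √(6 + 2601)) + 423) = √((-3 + √2607) + 423) = √(420 + √2607)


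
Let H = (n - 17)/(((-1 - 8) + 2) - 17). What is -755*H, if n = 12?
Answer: -3775/24 ≈ -157.29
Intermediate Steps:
H = 5/24 (H = (12 - 17)/(((-1 - 8) + 2) - 17) = -5/((-9 + 2) - 17) = -5/(-7 - 17) = -5/(-24) = -5*(-1/24) = 5/24 ≈ 0.20833)
-755*H = -755*5/24 = -3775/24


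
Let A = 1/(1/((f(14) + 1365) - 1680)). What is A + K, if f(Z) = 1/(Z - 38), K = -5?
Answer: -7681/24 ≈ -320.04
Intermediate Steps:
f(Z) = 1/(-38 + Z)
A = -7561/24 (A = 1/(1/((1/(-38 + 14) + 1365) - 1680)) = 1/(1/((1/(-24) + 1365) - 1680)) = 1/(1/((-1/24 + 1365) - 1680)) = 1/(1/(32759/24 - 1680)) = 1/(1/(-7561/24)) = 1/(-24/7561) = -7561/24 ≈ -315.04)
A + K = -7561/24 - 5 = -7681/24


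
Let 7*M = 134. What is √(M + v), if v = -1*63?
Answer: I*√2149/7 ≈ 6.6225*I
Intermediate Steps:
M = 134/7 (M = (⅐)*134 = 134/7 ≈ 19.143)
v = -63
√(M + v) = √(134/7 - 63) = √(-307/7) = I*√2149/7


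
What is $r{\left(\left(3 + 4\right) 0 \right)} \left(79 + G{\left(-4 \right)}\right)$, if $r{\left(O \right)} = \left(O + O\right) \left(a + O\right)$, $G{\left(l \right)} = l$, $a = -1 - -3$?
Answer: $0$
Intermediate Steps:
$a = 2$ ($a = -1 + 3 = 2$)
$r{\left(O \right)} = 2 O \left(2 + O\right)$ ($r{\left(O \right)} = \left(O + O\right) \left(2 + O\right) = 2 O \left(2 + O\right)$)
$r{\left(\left(3 + 4\right) 0 \right)} \left(79 + G{\left(-4 \right)}\right) = 2 \left(3 + 4\right) 0 \left(2 + \left(3 + 4\right) 0\right) \left(79 - 4\right) = 2 \cdot 7 \cdot 0 \left(2 + 7 \cdot 0\right) 75 = 2 \cdot 0 \left(2 + 0\right) 75 = 2 \cdot 0 \cdot 2 \cdot 75 = 0 \cdot 75 = 0$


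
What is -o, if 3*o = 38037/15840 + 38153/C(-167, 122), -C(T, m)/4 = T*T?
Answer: -303242671/441761760 ≈ -0.68644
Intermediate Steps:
C(T, m) = -4*T² (C(T, m) = -4*T*T = -4*T²)
o = 303242671/441761760 (o = (38037/15840 + 38153/((-4*(-167)²)))/3 = (38037*(1/15840) + 38153/((-4*27889)))/3 = (12679/5280 + 38153/(-111556))/3 = (12679/5280 + 38153*(-1/111556))/3 = (12679/5280 - 38153/111556)/3 = (⅓)*(303242671/147253920) = 303242671/441761760 ≈ 0.68644)
-o = -1*303242671/441761760 = -303242671/441761760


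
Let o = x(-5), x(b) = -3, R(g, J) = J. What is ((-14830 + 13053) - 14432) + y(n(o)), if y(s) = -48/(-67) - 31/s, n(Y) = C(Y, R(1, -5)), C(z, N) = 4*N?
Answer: -21717023/1340 ≈ -16207.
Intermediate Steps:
o = -3
n(Y) = -20 (n(Y) = 4*(-5) = -20)
y(s) = 48/67 - 31/s (y(s) = -48*(-1/67) - 31/s = 48/67 - 31/s)
((-14830 + 13053) - 14432) + y(n(o)) = ((-14830 + 13053) - 14432) + (48/67 - 31/(-20)) = (-1777 - 14432) + (48/67 - 31*(-1/20)) = -16209 + (48/67 + 31/20) = -16209 + 3037/1340 = -21717023/1340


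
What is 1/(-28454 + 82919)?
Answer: 1/54465 ≈ 1.8360e-5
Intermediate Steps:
1/(-28454 + 82919) = 1/54465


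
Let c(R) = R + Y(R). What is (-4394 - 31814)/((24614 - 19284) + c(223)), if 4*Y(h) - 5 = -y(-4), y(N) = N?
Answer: -144832/22221 ≈ -6.5178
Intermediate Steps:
Y(h) = 9/4 (Y(h) = 5/4 + (-1*(-4))/4 = 5/4 + (¼)*4 = 5/4 + 1 = 9/4)
c(R) = 9/4 + R (c(R) = R + 9/4 = 9/4 + R)
(-4394 - 31814)/((24614 - 19284) + c(223)) = (-4394 - 31814)/((24614 - 19284) + (9/4 + 223)) = -36208/(5330 + 901/4) = -36208/22221/4 = -36208*4/22221 = -144832/22221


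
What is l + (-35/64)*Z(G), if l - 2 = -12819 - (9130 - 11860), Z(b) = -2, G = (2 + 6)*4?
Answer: -322749/32 ≈ -10086.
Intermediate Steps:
G = 32 (G = 8*4 = 32)
l = -10087 (l = 2 + (-12819 - (9130 - 11860)) = 2 + (-12819 - 1*(-2730)) = 2 + (-12819 + 2730) = 2 - 10089 = -10087)
l + (-35/64)*Z(G) = -10087 - 35/64*(-2) = -10087 + 35/32 = -322749/32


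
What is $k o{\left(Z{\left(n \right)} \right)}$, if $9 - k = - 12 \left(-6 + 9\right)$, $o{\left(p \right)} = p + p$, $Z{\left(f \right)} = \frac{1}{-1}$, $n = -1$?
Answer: $-90$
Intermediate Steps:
$Z{\left(f \right)} = -1$
$o{\left(p \right)} = 2 p$
$k = 45$ ($k = 9 - - 12 \left(-6 + 9\right) = 9 - \left(-12\right) 3 = 9 - -36 = 9 + 36 = 45$)
$k o{\left(Z{\left(n \right)} \right)} = 45 \cdot 2 \left(-1\right) = 45 \left(-2\right) = -90$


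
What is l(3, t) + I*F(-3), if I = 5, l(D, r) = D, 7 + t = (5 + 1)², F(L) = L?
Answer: -12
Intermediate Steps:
t = 29 (t = -7 + (5 + 1)² = -7 + 6² = -7 + 36 = 29)
l(3, t) + I*F(-3) = 3 + 5*(-3) = 3 - 15 = -12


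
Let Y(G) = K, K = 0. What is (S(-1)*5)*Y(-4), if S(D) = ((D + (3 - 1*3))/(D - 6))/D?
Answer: 0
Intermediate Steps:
Y(G) = 0
S(D) = 1/(-6 + D) (S(D) = ((D + (3 - 3))/(-6 + D))/D = ((D + 0)/(-6 + D))/D = (D/(-6 + D))/D = 1/(-6 + D))
(S(-1)*5)*Y(-4) = (5/(-6 - 1))*0 = (5/(-7))*0 = -1/7*5*0 = -5/7*0 = 0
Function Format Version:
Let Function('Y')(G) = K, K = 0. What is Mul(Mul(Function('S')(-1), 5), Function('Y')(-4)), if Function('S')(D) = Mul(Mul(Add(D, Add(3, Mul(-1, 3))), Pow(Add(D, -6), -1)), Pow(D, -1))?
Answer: 0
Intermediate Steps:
Function('Y')(G) = 0
Function('S')(D) = Pow(Add(-6, D), -1) (Function('S')(D) = Mul(Mul(Add(D, Add(3, -3)), Pow(Add(-6, D), -1)), Pow(D, -1)) = Mul(Mul(Add(D, 0), Pow(Add(-6, D), -1)), Pow(D, -1)) = Mul(Mul(D, Pow(Add(-6, D), -1)), Pow(D, -1)) = Pow(Add(-6, D), -1))
Mul(Mul(Function('S')(-1), 5), Function('Y')(-4)) = Mul(Mul(Pow(Add(-6, -1), -1), 5), 0) = Mul(Mul(Pow(-7, -1), 5), 0) = Mul(Mul(Rational(-1, 7), 5), 0) = Mul(Rational(-5, 7), 0) = 0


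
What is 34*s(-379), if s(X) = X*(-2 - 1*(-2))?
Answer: 0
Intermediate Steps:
s(X) = 0 (s(X) = X*(-2 + 2) = X*0 = 0)
34*s(-379) = 34*0 = 0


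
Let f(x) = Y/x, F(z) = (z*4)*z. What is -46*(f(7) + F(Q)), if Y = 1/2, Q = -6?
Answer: -46391/7 ≈ -6627.3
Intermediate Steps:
Y = 1/2 ≈ 0.50000
F(z) = 4*z**2 (F(z) = (4*z)*z = 4*z**2)
f(x) = 1/(2*x)
-46*(f(7) + F(Q)) = -46*((1/2)/7 + 4*(-6)**2) = -46*((1/2)*(1/7) + 4*36) = -46*(1/14 + 144) = -46*2017/14 = -46391/7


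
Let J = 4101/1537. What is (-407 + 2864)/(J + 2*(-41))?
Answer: -539487/17419 ≈ -30.971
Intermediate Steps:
J = 4101/1537 (J = 4101*(1/1537) = 4101/1537 ≈ 2.6682)
(-407 + 2864)/(J + 2*(-41)) = (-407 + 2864)/(4101/1537 + 2*(-41)) = 2457/(4101/1537 - 82) = 2457/(-121933/1537) = 2457*(-1537/121933) = -539487/17419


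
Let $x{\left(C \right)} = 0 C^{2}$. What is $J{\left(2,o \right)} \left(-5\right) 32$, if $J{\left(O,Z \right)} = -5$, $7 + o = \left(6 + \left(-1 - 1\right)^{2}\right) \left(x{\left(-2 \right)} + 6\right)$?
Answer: $800$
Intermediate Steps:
$x{\left(C \right)} = 0$
$o = 53$ ($o = -7 + \left(6 + \left(-1 - 1\right)^{2}\right) \left(0 + 6\right) = -7 + \left(6 + \left(-2\right)^{2}\right) 6 = -7 + \left(6 + 4\right) 6 = -7 + 10 \cdot 6 = -7 + 60 = 53$)
$J{\left(2,o \right)} \left(-5\right) 32 = \left(-5\right) \left(-5\right) 32 = 25 \cdot 32 = 800$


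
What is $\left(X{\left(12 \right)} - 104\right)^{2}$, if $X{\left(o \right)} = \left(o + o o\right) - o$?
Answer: $1600$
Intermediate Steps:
$X{\left(o \right)} = o^{2}$ ($X{\left(o \right)} = \left(o + o^{2}\right) - o = o^{2}$)
$\left(X{\left(12 \right)} - 104\right)^{2} = \left(12^{2} - 104\right)^{2} = \left(144 - 104\right)^{2} = 40^{2} = 1600$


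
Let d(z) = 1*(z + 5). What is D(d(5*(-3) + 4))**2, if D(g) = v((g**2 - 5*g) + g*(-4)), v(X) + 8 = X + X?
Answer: 29584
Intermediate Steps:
d(z) = 5 + z (d(z) = 1*(5 + z) = 5 + z)
v(X) = -8 + 2*X (v(X) = -8 + (X + X) = -8 + 2*X)
D(g) = -8 - 18*g + 2*g**2 (D(g) = -8 + 2*((g**2 - 5*g) + g*(-4)) = -8 + 2*((g**2 - 5*g) - 4*g) = -8 + 2*(g**2 - 9*g) = -8 + (-18*g + 2*g**2) = -8 - 18*g + 2*g**2)
D(d(5*(-3) + 4))**2 = (-8 + 2*(5 + (5*(-3) + 4))*(-9 + (5 + (5*(-3) + 4))))**2 = (-8 + 2*(5 + (-15 + 4))*(-9 + (5 + (-15 + 4))))**2 = (-8 + 2*(5 - 11)*(-9 + (5 - 11)))**2 = (-8 + 2*(-6)*(-9 - 6))**2 = (-8 + 2*(-6)*(-15))**2 = (-8 + 180)**2 = 172**2 = 29584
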